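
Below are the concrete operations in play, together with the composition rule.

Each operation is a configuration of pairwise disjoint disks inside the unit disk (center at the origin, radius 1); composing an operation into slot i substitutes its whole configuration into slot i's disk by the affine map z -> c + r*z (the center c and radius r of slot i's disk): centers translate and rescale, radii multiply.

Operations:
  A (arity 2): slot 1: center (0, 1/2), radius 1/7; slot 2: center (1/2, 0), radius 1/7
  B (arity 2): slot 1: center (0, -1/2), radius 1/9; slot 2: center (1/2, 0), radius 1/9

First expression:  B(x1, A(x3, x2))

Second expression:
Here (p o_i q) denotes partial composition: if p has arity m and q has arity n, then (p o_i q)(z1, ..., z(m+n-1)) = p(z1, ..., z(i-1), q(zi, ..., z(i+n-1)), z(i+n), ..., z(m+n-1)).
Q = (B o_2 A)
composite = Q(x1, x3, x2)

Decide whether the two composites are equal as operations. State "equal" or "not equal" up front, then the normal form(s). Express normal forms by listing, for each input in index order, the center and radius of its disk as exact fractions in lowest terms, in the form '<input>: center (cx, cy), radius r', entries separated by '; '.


equal: each reduces to x1: center (0, -1/2), radius 1/9; x2: center (5/9, 0), radius 1/63; x3: center (1/2, 1/18), radius 1/63

Normal form of the first expression: x1: center (0, -1/2), radius 1/9; x2: center (5/9, 0), radius 1/63; x3: center (1/2, 1/18), radius 1/63
Normal form of the second expression: x1: center (0, -1/2), radius 1/9; x2: center (5/9, 0), radius 1/63; x3: center (1/2, 1/18), radius 1/63
Identical normal forms: equal.


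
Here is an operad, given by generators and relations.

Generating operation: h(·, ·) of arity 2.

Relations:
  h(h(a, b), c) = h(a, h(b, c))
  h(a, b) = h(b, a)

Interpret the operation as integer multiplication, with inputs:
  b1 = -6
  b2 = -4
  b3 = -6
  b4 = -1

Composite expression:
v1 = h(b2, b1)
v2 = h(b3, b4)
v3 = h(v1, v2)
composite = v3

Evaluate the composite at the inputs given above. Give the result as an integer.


h(b2, b1) = 24
h(b3, b4) = 6
h(h(b2, b1), h(b3, b4)) = 144

144


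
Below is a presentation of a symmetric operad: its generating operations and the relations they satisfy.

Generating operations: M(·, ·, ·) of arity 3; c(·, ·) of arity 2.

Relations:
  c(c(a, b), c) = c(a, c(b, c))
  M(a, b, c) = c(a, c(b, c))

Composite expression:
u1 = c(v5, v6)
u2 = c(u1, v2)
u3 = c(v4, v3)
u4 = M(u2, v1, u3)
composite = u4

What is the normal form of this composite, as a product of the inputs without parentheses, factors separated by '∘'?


Under associativity of M, the answer is the v's in reading order.
c(v5, v6) collapses to v5 ∘ v6
c(c(v5, v6), v2) collapses to v5 ∘ v6 ∘ v2
c(v4, v3) collapses to v4 ∘ v3
M(c(c(v5, v6), v2), v1, c(v4, v3)) collapses to v5 ∘ v6 ∘ v2 ∘ v1 ∘ v4 ∘ v3

v5 ∘ v6 ∘ v2 ∘ v1 ∘ v4 ∘ v3


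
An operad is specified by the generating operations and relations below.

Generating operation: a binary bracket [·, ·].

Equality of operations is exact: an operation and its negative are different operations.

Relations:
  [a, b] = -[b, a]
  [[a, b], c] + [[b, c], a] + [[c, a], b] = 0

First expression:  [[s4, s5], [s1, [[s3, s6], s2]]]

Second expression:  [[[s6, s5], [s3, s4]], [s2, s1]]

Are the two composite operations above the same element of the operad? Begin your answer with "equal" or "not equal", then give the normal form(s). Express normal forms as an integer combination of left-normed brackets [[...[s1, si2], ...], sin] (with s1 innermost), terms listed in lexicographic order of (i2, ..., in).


not equal: they reduce to [[[[[s1, s2], s3], s6], s4], s5] - [[[[[s1, s2], s3], s6], s5], s4] - [[[[[s1, s2], s6], s3], s4], s5] + [[[[[s1, s2], s6], s3], s5], s4] - [[[[[s1, s3], s6], s2], s4], s5] + [[[[[s1, s3], s6], s2], s5], s4] + [[[[[s1, s6], s3], s2], s4], s5] - [[[[[s1, s6], s3], s2], s5], s4] and [[[[[s1, s2], s3], s4], s5], s6] - [[[[[s1, s2], s3], s4], s6], s5] - [[[[[s1, s2], s4], s3], s5], s6] + [[[[[s1, s2], s4], s3], s6], s5] - [[[[[s1, s2], s5], s6], s3], s4] + [[[[[s1, s2], s5], s6], s4], s3] + [[[[[s1, s2], s6], s5], s3], s4] - [[[[[s1, s2], s6], s5], s4], s3]

Normal form of the first expression: [[[[[s1, s2], s3], s6], s4], s5] - [[[[[s1, s2], s3], s6], s5], s4] - [[[[[s1, s2], s6], s3], s4], s5] + [[[[[s1, s2], s6], s3], s5], s4] - [[[[[s1, s3], s6], s2], s4], s5] + [[[[[s1, s3], s6], s2], s5], s4] + [[[[[s1, s6], s3], s2], s4], s5] - [[[[[s1, s6], s3], s2], s5], s4]
Normal form of the second expression: [[[[[s1, s2], s3], s4], s5], s6] - [[[[[s1, s2], s3], s4], s6], s5] - [[[[[s1, s2], s4], s3], s5], s6] + [[[[[s1, s2], s4], s3], s6], s5] - [[[[[s1, s2], s5], s6], s3], s4] + [[[[[s1, s2], s5], s6], s4], s3] + [[[[[s1, s2], s6], s5], s3], s4] - [[[[[s1, s2], s6], s5], s4], s3]
No match — not equal.


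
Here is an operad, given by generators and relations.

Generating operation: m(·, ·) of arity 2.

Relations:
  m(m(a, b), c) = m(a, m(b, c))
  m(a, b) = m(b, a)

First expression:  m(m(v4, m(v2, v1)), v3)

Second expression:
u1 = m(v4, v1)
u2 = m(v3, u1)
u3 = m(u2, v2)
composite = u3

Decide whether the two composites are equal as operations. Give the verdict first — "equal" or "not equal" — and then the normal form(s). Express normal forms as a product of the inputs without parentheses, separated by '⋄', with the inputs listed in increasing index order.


The first composite normalizes to v1 ⋄ v2 ⋄ v3 ⋄ v4
The second composite normalizes to v1 ⋄ v2 ⋄ v3 ⋄ v4
Same normal form: equal.

equal; both compose to v1 ⋄ v2 ⋄ v3 ⋄ v4


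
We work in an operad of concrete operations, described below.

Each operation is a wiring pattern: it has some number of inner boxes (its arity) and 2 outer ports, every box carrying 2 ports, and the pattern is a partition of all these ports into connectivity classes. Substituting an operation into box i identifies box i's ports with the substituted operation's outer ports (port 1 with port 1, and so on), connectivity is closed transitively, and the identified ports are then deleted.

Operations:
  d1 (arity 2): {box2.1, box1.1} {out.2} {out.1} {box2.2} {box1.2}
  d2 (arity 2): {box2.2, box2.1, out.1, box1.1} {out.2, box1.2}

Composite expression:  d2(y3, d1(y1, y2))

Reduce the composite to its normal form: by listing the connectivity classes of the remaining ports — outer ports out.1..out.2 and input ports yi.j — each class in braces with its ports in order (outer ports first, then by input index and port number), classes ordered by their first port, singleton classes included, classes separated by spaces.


{out.1, y3.1} {out.2, y3.2} {y1.1, y2.1} {y1.2} {y2.2}

After gluing at d2, chains via deleted ports link the y-ports.
after d1, the pattern on (y1, y2) reads {out.1} {out.2} {y1.1, y2.1} {y1.2} {y2.2} (out.j = its outer ports)
after d2, the pattern on (y3, y1, y2) reads {out.1, y3.1} {out.2, y3.2} {y1.1, y2.1} {y1.2} {y2.2} (out.j = its outer ports)


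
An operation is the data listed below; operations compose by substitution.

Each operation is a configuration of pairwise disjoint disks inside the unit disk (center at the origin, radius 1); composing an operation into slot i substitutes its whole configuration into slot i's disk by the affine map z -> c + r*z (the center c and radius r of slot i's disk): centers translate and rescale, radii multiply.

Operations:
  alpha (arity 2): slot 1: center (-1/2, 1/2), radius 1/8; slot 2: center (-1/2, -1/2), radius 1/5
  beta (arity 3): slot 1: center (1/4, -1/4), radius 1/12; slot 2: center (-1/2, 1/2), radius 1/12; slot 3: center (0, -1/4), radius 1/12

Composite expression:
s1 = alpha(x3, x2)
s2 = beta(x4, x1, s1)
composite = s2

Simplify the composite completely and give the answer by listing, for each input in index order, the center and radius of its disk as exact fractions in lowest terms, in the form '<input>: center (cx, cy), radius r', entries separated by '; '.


x1: center (-1/2, 1/2), radius 1/12; x2: center (-1/24, -7/24), radius 1/60; x3: center (-1/24, -5/24), radius 1/96; x4: center (1/4, -1/4), radius 1/12

Each x-disk chains the slot maps above it in beta; radii multiply.
input x4: applying the 1 nested substitution gives center (1/4, -1/4), radius 1/12
input x1: applying the 1 nested substitution gives center (-1/2, 1/2), radius 1/12
input x3: applying the 2 nested substitutions gives center (-1/24, -5/24), radius 1/96
input x2: applying the 2 nested substitutions gives center (-1/24, -7/24), radius 1/60


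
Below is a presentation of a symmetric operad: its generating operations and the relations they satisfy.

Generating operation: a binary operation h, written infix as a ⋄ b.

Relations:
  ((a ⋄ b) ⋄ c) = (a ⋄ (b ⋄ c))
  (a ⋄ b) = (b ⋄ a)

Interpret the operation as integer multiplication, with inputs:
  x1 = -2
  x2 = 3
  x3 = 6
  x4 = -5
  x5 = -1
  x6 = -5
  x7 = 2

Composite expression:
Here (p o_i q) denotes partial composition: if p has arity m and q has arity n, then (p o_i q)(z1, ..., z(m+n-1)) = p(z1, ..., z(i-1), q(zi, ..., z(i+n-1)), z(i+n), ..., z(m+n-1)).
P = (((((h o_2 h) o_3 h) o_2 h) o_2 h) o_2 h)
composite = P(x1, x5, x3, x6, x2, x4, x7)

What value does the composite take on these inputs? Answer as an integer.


1800


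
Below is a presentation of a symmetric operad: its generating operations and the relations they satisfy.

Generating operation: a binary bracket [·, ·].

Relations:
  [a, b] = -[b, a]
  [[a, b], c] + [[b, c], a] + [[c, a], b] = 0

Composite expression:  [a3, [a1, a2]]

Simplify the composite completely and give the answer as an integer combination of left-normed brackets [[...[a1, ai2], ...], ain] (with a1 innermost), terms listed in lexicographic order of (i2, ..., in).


-[[a1, a2], a3]


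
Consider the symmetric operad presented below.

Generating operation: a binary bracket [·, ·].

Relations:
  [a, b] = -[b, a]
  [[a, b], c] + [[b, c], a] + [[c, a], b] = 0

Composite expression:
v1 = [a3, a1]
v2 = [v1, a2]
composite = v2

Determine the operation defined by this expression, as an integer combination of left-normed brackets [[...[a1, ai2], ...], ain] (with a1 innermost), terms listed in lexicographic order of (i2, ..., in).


-[[a1, a3], a2]

A multilinear Lie element is pinned by a1-initial words (a1 innermost).
Composite bracket: [[a3, a1], a2]
The bracket unfolds into 4 signed words via [a, b] = ab - ba (2^2 = 4).
Collect the words opening with a1:
  word a1a3a2 has sign -1, contributing -[[a1, a3], a2]


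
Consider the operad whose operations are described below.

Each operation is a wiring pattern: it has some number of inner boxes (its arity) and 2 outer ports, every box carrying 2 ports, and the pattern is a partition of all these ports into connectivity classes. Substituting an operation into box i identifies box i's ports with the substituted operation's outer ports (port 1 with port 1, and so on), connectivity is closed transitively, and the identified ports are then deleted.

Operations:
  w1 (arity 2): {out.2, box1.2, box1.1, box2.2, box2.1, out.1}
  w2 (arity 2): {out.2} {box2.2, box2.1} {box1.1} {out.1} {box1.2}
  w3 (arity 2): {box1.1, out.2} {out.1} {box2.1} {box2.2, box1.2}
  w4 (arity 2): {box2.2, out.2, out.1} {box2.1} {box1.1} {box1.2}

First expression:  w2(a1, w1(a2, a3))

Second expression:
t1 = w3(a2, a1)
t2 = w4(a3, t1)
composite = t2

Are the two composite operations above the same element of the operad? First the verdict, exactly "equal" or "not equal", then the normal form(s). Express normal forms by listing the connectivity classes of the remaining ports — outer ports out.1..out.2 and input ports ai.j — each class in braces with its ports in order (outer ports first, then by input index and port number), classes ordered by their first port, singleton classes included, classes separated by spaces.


The first composite normalizes to {out.1} {out.2} {a1.1} {a1.2} {a2.1, a2.2, a3.1, a3.2}
The second composite normalizes to {out.1, out.2, a2.1} {a1.1} {a1.2, a2.2} {a3.1} {a3.2}
Distinct normal forms: not equal.

not equal: they reduce to {out.1} {out.2} {a1.1} {a1.2} {a2.1, a2.2, a3.1, a3.2} and {out.1, out.2, a2.1} {a1.1} {a1.2, a2.2} {a3.1} {a3.2}


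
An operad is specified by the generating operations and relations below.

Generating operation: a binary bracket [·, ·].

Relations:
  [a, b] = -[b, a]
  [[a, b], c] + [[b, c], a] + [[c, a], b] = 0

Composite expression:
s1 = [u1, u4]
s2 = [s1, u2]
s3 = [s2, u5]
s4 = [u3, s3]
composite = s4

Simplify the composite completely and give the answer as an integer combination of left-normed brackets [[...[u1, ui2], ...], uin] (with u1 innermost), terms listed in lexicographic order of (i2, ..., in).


-[[[[u1, u4], u2], u5], u3]

In the tensor algebra, words opening u1 carry the u1-anchored form.
Composite bracket: [u3, [[[u1, u4], u2], u5]]
Applying ab - ba throughout gives 16 signed words (2^4 = 16).
Keep just the words that open with u1:
  from u1u4u2u5u3, sign -1: term -[[[[u1, u4], u2], u5], u3]


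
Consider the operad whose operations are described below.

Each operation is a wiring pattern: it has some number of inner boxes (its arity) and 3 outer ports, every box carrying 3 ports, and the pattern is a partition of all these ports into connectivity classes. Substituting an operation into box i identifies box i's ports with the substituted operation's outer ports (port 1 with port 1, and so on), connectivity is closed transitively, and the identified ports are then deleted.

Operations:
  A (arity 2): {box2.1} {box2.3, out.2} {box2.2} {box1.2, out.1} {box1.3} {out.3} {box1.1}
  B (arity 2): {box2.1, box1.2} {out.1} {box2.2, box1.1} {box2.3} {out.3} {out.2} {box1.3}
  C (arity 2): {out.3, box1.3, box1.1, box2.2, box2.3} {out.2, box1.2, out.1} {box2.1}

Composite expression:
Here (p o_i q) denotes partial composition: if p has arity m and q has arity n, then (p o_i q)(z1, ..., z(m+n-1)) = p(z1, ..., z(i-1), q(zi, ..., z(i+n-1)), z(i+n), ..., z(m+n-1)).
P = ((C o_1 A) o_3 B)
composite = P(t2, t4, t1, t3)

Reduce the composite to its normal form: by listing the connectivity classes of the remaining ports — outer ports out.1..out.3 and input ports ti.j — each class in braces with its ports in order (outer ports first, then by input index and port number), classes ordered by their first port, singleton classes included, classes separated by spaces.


{out.1, out.2, t4.3} {out.3, t2.2} {t1.1, t3.2} {t1.2, t3.1} {t1.3} {t2.1} {t2.3} {t3.3} {t4.1} {t4.2}

After gluing at C, chains via deleted ports link the t-ports.
through A, on inputs (t2, t4): {out.1, t2.2} {out.2, t4.3} {out.3} {t2.1} {t2.3} {t4.1} {t4.2} (out.j = stage outer ports)
through B, on inputs (t1, t3): {out.1} {out.2} {out.3} {t1.1, t3.2} {t1.2, t3.1} {t1.3} {t3.3} (out.j = stage outer ports)
through C, on inputs (t2, t4, t1, t3): {out.1, out.2, t4.3} {out.3, t2.2} {t1.1, t3.2} {t1.2, t3.1} {t1.3} {t2.1} {t2.3} {t3.3} {t4.1} {t4.2} (out.j = stage outer ports)


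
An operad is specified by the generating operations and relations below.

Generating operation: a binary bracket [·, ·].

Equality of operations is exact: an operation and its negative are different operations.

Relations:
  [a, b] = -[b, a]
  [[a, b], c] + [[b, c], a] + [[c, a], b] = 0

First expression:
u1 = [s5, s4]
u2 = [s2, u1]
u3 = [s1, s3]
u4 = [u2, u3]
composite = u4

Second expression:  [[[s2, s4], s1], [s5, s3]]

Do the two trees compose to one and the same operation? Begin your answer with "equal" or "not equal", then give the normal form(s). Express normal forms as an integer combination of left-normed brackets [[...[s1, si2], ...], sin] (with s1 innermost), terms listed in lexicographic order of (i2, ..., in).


not equal; first: [[[[s1, s3], s2], s4], s5] - [[[[s1, s3], s2], s5], s4] - [[[[s1, s3], s4], s5], s2] + [[[[s1, s3], s5], s4], s2]; second: [[[[s1, s2], s4], s3], s5] - [[[[s1, s2], s4], s5], s3] - [[[[s1, s4], s2], s3], s5] + [[[[s1, s4], s2], s5], s3]

In normal form, the first expression is [[[[s1, s3], s2], s4], s5] - [[[[s1, s3], s2], s5], s4] - [[[[s1, s3], s4], s5], s2] + [[[[s1, s3], s5], s4], s2]
In normal form, the second expression is [[[[s1, s2], s4], s3], s5] - [[[[s1, s2], s4], s5], s3] - [[[[s1, s4], s2], s3], s5] + [[[[s1, s4], s2], s5], s3]
They disagree, so not equal.


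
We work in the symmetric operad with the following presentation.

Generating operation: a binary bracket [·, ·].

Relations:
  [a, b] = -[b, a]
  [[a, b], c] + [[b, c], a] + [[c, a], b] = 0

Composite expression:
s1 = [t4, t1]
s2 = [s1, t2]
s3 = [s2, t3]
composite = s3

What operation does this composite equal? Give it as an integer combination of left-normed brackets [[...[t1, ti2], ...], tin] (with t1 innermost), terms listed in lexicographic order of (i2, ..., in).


-[[[t1, t4], t2], t3]


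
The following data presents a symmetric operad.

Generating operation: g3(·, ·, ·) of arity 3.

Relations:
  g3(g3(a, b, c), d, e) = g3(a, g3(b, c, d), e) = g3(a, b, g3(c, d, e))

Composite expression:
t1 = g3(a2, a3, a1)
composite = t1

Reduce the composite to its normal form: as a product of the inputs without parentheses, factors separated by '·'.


a2 · a3 · a1


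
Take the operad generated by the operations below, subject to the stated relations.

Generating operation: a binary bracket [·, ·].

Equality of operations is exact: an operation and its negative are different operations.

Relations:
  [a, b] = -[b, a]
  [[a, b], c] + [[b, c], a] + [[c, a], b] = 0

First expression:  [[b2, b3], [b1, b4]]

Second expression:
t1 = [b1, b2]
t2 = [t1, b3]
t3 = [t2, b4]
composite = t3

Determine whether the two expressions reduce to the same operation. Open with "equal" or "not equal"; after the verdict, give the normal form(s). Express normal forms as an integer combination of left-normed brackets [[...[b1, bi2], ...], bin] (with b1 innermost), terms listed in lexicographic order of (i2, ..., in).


not equal: they reduce to -[[[b1, b4], b2], b3] + [[[b1, b4], b3], b2] and [[[b1, b2], b3], b4]

In normal form, the first expression is -[[[b1, b4], b2], b3] + [[[b1, b4], b3], b2]
In normal form, the second expression is [[[b1, b2], b3], b4]
Distinct normal forms: not equal.


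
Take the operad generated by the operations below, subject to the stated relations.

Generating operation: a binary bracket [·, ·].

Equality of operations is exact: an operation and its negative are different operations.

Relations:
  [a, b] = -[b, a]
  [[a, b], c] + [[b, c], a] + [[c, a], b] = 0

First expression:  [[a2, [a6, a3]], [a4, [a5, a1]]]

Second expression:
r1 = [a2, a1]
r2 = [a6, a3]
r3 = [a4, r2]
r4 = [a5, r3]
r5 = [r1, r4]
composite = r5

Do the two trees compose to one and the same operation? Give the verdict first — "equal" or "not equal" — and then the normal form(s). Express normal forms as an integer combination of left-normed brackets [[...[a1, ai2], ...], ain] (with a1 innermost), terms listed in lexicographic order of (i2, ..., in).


not equal; the first gives [[[[[a1, a5], a4], a2], a3], a6] - [[[[[a1, a5], a4], a2], a6], a3] - [[[[[a1, a5], a4], a3], a6], a2] + [[[[[a1, a5], a4], a6], a3], a2] and the second [[[[[a1, a2], a3], a6], a4], a5] - [[[[[a1, a2], a4], a3], a6], a5] + [[[[[a1, a2], a4], a6], a3], a5] - [[[[[a1, a2], a5], a3], a6], a4] + [[[[[a1, a2], a5], a4], a3], a6] - [[[[[a1, a2], a5], a4], a6], a3] + [[[[[a1, a2], a5], a6], a3], a4] - [[[[[a1, a2], a6], a3], a4], a5]


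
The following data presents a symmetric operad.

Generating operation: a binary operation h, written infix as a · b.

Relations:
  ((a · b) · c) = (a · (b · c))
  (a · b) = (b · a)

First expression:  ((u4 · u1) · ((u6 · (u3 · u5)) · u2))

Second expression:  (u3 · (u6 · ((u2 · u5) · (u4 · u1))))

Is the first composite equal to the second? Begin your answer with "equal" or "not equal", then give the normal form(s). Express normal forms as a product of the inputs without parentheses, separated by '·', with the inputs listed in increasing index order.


equal; both compose to u1 · u2 · u3 · u4 · u5 · u6

In normal form, the first expression is u1 · u2 · u3 · u4 · u5 · u6
In normal form, the second expression is u1 · u2 · u3 · u4 · u5 · u6
The normal forms match — equal.


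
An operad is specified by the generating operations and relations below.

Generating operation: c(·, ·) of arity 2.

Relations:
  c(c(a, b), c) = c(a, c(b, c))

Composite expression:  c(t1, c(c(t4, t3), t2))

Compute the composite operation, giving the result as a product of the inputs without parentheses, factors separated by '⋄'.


t1 ⋄ t4 ⋄ t3 ⋄ t2

Under associativity of c, the answer is the t's in reading order.
c(t4, t3) reduces to t4 ⋄ t3
c(c(t4, t3), t2) reduces to t4 ⋄ t3 ⋄ t2
c(t1, c(c(t4, t3), t2)) reduces to t1 ⋄ t4 ⋄ t3 ⋄ t2


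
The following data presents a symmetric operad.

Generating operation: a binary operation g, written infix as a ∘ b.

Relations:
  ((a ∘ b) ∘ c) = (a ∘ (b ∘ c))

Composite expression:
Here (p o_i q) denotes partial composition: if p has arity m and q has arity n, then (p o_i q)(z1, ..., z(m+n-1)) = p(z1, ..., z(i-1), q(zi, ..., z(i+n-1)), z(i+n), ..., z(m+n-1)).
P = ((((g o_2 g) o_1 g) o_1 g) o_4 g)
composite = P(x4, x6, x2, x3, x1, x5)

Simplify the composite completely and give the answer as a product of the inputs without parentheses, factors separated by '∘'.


x4 ∘ x6 ∘ x2 ∘ x3 ∘ x1 ∘ x5

Key point: g is associative — brackets drop, the x-order remains.
(x4 ∘ x6) unparenthesizes to x4 ∘ x6
((x4 ∘ x6) ∘ x2) unparenthesizes to x4 ∘ x6 ∘ x2
(x3 ∘ x1) unparenthesizes to x3 ∘ x1
((x3 ∘ x1) ∘ x5) unparenthesizes to x3 ∘ x1 ∘ x5
(((x4 ∘ x6) ∘ x2) ∘ ((x3 ∘ x1) ∘ x5)) unparenthesizes to x4 ∘ x6 ∘ x2 ∘ x3 ∘ x1 ∘ x5


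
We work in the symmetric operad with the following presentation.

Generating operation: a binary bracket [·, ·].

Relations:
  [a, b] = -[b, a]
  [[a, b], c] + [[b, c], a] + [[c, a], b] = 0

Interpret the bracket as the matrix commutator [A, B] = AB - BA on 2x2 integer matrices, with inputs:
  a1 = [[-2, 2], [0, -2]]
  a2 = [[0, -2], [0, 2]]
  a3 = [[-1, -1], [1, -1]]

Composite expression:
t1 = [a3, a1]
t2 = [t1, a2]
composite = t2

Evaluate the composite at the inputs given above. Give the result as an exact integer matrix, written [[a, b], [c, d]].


[[0, 8], [0, 0]]

[a3, a1] = [[-2, 0], [0, 2]]
[[a3, a1], a2] = [[0, 8], [0, 0]]


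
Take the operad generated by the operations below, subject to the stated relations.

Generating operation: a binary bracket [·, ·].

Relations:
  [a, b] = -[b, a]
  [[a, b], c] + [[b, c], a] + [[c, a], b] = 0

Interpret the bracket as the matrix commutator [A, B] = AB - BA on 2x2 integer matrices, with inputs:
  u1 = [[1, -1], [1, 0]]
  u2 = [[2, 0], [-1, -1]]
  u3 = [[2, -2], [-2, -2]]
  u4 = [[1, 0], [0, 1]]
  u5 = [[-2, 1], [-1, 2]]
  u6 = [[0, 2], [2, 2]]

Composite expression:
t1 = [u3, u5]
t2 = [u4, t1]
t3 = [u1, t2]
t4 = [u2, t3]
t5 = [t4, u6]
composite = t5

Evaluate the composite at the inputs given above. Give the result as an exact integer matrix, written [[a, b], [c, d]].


[u3, u5] = [[4, -4], [12, -4]]
[u4, [u3, u5]] = [[0, 0], [0, 0]]
[u1, [u4, [u3, u5]]] = [[0, 0], [0, 0]]
[u2, [u1, [u4, [u3, u5]]]] = [[0, 0], [0, 0]]
[[u2, [u1, [u4, [u3, u5]]]], u6] = [[0, 0], [0, 0]]

[[0, 0], [0, 0]]


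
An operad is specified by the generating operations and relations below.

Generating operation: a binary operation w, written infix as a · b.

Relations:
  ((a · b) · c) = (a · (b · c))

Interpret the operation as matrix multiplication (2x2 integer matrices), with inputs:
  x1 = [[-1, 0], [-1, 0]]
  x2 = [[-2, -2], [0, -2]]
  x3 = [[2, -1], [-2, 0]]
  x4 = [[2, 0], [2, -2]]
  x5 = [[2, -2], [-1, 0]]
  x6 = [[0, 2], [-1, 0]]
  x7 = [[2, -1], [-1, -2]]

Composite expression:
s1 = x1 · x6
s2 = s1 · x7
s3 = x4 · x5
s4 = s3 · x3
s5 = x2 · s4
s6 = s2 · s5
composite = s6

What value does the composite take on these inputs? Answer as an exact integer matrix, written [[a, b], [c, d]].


[[-304, 88], [-304, 88]]


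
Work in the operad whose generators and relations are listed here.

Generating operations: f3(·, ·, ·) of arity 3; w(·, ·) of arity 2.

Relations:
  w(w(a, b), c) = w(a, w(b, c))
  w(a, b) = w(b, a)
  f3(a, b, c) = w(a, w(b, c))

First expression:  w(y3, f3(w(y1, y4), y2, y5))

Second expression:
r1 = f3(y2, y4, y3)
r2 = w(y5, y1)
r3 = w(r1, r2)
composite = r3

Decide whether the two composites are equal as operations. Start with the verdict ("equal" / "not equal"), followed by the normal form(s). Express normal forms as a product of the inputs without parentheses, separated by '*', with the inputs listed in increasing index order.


The first composite normalizes to y1 * y2 * y3 * y4 * y5
The second composite normalizes to y1 * y2 * y3 * y4 * y5
The forms coincide; equal.

equal — both sides give y1 * y2 * y3 * y4 * y5


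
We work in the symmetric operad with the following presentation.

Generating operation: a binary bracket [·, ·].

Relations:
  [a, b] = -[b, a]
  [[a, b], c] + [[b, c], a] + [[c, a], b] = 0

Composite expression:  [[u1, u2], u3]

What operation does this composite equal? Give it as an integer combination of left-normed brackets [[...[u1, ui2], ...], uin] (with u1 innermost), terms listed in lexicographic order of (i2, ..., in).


[[u1, u2], u3]

Antisymmetry and Jacobi reduce to u1-anchored left-normed brackets.
Composite bracket: [[u1, u2], u3]
Full expansion: 4 signed words from ab - ba (2^2 = 4).
Keep just the words that open with u1:
  u1u2u3 (sign +1) contributes +[[u1, u2], u3]


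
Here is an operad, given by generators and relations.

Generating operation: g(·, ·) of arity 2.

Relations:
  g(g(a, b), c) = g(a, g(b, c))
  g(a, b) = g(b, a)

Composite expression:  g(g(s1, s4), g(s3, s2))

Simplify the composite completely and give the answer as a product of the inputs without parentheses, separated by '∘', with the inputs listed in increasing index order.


s1 ∘ s2 ∘ s3 ∘ s4

Shape and order are irrelevant to g; the s-input set decides.
g(s1, s4) flattens to s1 ∘ s4
g(s3, s2) flattens to s3 ∘ s2
g(g(s1, s4), g(s3, s2)) flattens to s1 ∘ s4 ∘ s3 ∘ s2
the factors in increasing index order: s1 ∘ s2 ∘ s3 ∘ s4


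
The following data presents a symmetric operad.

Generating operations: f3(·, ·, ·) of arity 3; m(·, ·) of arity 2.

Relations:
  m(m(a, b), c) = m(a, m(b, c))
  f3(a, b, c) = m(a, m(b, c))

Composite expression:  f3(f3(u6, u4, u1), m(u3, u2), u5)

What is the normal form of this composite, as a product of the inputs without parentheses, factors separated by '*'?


u6 * u4 * u1 * u3 * u2 * u5

Key point: f3 is associative — brackets drop, the u-order remains.
f3(u6, u4, u1) linearizes to u6 * u4 * u1
m(u3, u2) linearizes to u3 * u2
f3(f3(u6, u4, u1), m(u3, u2), u5) linearizes to u6 * u4 * u1 * u3 * u2 * u5


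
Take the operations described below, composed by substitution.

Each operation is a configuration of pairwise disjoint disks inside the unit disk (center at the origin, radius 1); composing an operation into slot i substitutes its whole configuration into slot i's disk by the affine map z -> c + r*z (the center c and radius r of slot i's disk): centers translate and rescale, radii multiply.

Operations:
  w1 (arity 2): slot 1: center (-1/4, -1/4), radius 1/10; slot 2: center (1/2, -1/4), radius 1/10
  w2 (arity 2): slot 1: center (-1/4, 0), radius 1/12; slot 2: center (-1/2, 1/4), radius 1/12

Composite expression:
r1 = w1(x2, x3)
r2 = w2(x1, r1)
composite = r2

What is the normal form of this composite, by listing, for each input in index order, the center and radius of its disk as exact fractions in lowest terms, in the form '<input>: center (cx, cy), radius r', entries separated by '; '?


x1: center (-1/4, 0), radius 1/12; x2: center (-25/48, 11/48), radius 1/120; x3: center (-11/24, 11/48), radius 1/120

Nesting under w2 composes maps z -> c + r*z down each x-path.
input x1: applying the 1 nested substitution gives center (-1/4, 0), radius 1/12
input x2: applying the 2 nested substitutions gives center (-25/48, 11/48), radius 1/120
input x3: applying the 2 nested substitutions gives center (-11/24, 11/48), radius 1/120


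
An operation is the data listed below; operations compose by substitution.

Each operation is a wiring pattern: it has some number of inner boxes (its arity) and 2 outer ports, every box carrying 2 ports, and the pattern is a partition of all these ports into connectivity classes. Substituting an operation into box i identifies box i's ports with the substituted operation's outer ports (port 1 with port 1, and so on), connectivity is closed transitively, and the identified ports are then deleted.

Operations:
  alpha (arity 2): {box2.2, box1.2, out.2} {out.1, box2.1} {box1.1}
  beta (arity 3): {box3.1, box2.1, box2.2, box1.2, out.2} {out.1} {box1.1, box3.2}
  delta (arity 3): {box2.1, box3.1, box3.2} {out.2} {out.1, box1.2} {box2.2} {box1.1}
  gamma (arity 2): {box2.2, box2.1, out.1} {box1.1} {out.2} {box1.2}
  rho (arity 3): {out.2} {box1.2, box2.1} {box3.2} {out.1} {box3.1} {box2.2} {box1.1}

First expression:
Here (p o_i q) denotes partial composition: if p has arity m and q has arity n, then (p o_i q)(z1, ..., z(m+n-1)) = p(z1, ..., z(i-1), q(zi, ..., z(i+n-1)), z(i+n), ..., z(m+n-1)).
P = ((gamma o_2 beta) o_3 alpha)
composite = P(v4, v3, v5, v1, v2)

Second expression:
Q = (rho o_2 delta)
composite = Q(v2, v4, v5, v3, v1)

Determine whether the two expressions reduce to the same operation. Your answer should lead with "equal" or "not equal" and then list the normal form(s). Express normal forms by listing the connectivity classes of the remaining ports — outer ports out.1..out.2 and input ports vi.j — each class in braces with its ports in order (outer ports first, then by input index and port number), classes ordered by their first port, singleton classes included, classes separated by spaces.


not equal — first {out.1, v1.1, v1.2, v2.1, v3.2, v5.2} {out.2} {v2.2, v3.1} {v4.1} {v4.2} {v5.1}, second {out.1} {out.2} {v1.1} {v1.2} {v2.1} {v2.2, v4.2} {v3.1, v3.2, v5.1} {v4.1} {v5.2}


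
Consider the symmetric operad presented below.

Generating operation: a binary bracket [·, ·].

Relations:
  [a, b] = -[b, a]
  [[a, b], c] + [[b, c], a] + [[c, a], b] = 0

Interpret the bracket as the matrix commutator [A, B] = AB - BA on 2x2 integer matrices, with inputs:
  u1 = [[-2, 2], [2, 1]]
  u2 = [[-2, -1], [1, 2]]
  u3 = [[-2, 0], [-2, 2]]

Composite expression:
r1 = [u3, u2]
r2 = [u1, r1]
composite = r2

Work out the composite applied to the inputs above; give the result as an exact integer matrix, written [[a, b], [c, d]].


[[16, -4], [28, -16]]

[u3, u2] = [[-2, 4], [12, 2]]
[u1, [u3, u2]] = [[16, -4], [28, -16]]


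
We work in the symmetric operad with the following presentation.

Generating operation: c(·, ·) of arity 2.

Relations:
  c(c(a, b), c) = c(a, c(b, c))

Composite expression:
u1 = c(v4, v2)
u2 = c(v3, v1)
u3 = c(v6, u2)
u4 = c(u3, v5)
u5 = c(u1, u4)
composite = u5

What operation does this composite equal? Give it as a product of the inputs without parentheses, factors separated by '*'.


v4 * v2 * v6 * v3 * v1 * v5


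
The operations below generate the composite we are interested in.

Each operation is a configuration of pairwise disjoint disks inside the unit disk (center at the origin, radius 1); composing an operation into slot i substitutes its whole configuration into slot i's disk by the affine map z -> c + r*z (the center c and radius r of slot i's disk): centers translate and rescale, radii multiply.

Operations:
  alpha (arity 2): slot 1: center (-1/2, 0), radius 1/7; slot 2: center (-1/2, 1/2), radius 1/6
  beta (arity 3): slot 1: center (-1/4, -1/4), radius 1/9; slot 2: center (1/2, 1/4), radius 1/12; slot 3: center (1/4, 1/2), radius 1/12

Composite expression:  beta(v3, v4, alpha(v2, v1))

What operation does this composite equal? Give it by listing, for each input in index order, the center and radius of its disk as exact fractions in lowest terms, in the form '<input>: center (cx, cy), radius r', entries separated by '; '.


v1: center (5/24, 13/24), radius 1/72; v2: center (5/24, 1/2), radius 1/84; v3: center (-1/4, -1/4), radius 1/9; v4: center (1/2, 1/4), radius 1/12


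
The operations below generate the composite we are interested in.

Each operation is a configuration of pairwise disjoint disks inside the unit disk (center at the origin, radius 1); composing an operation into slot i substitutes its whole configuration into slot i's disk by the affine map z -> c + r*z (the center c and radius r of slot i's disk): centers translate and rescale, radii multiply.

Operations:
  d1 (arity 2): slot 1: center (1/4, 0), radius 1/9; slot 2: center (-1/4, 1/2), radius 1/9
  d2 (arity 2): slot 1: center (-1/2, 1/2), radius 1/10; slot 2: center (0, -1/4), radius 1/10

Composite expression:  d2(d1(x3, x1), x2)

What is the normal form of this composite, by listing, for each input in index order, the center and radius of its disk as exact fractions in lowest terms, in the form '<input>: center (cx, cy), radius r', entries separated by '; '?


x1: center (-21/40, 11/20), radius 1/90; x2: center (0, -1/4), radius 1/10; x3: center (-19/40, 1/2), radius 1/90

Each x-disk chains the slot maps above it in d2; radii multiply.
x3: after 2 affine steps, its disk has center (-19/40, 1/2), radius 1/90
x1: after 2 affine steps, its disk has center (-21/40, 11/20), radius 1/90
x2: after 1 affine step, its disk has center (0, -1/4), radius 1/10


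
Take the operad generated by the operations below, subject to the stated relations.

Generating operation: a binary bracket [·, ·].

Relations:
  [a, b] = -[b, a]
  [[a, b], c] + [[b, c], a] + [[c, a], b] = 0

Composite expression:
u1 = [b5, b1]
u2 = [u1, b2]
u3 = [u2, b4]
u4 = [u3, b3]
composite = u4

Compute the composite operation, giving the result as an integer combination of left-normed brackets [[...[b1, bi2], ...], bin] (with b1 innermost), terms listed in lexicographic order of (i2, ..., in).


-[[[[b1, b5], b2], b4], b3]

A multilinear Lie element is pinned by b1-initial words (b1 innermost).
Composite bracket: [[[[b5, b1], b2], b4], b3]
Applying ab - ba throughout gives 16 signed words (2^4 = 16).
The b1-initial words carry the normal form:
  from b1b5b2b4b3, sign -1: term -[[[[b1, b5], b2], b4], b3]


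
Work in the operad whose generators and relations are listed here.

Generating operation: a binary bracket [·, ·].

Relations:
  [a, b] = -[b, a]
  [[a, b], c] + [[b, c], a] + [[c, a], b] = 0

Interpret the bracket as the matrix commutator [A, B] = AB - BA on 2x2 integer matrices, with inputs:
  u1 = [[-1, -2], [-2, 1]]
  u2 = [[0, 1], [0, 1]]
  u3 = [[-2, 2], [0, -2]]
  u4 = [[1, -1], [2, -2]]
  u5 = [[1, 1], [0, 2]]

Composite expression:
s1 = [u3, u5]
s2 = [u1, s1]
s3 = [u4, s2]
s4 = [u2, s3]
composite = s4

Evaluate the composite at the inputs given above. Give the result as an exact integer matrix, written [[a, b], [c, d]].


[[16, -12], [16, -16]]


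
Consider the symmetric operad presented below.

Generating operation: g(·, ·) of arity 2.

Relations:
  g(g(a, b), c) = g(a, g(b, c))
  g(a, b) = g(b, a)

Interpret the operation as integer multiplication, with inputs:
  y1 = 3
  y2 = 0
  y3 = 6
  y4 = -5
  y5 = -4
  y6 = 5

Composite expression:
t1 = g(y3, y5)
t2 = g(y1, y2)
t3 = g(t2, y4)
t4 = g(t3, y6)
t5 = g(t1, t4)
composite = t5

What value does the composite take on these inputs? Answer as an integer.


0

g(y3, y5) = -24
g(y1, y2) = 0
g(g(y1, y2), y4) = 0
g(g(g(y1, y2), y4), y6) = 0
g(g(y3, y5), g(g(g(y1, y2), y4), y6)) = 0


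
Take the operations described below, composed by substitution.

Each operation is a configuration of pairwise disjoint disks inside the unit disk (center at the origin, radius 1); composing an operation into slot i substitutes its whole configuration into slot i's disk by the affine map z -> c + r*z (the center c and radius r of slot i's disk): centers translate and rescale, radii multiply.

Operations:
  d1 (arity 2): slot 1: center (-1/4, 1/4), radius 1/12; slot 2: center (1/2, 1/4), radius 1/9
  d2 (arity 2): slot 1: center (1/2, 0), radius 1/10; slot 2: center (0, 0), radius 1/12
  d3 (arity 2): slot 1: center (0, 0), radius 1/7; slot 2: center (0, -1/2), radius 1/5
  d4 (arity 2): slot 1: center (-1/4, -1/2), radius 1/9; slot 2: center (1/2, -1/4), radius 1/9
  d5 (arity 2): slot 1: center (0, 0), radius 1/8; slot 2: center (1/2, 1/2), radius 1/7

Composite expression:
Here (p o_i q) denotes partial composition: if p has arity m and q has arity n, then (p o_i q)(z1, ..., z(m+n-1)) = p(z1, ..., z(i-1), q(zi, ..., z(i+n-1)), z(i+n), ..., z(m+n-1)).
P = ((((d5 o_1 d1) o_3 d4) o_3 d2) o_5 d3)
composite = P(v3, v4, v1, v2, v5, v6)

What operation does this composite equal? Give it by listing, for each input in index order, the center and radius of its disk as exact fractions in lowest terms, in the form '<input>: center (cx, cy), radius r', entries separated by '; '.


Below d5, radii multiply path by path; the v-disk centers shift.
for v3, the 2-step affine chain lands on center (-1/32, 1/32), radius 1/96
for v4, the 2-step affine chain lands on center (1/16, 1/32), radius 1/72
for v1, the 3-step affine chain lands on center (17/36, 3/7), radius 1/630
for v2, the 3-step affine chain lands on center (13/28, 3/7), radius 1/756
for v5, the 3-step affine chain lands on center (4/7, 13/28), radius 1/441
for v6, the 3-step affine chain lands on center (4/7, 115/252), radius 1/315

v1: center (17/36, 3/7), radius 1/630; v2: center (13/28, 3/7), radius 1/756; v3: center (-1/32, 1/32), radius 1/96; v4: center (1/16, 1/32), radius 1/72; v5: center (4/7, 13/28), radius 1/441; v6: center (4/7, 115/252), radius 1/315


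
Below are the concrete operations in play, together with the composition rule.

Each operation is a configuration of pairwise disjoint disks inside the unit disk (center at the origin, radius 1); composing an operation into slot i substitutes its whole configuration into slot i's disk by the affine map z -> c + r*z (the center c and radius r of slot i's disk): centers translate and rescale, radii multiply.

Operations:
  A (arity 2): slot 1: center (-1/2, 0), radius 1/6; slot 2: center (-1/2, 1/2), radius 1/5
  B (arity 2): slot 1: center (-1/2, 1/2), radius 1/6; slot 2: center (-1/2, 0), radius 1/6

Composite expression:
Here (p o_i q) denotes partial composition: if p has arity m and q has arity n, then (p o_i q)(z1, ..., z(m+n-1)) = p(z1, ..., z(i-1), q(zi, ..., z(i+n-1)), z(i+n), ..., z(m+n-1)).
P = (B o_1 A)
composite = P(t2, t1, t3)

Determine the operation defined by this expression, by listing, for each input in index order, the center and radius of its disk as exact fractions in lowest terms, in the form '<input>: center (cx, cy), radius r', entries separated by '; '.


t1: center (-7/12, 7/12), radius 1/30; t2: center (-7/12, 1/2), radius 1/36; t3: center (-1/2, 0), radius 1/6

Below B, radii multiply path by path; the t-disk centers shift.
t2 passes through 2 substitutions, ending at center (-7/12, 1/2), radius 1/36
t1 passes through 2 substitutions, ending at center (-7/12, 7/12), radius 1/30
t3 passes through 1 substitution, ending at center (-1/2, 0), radius 1/6


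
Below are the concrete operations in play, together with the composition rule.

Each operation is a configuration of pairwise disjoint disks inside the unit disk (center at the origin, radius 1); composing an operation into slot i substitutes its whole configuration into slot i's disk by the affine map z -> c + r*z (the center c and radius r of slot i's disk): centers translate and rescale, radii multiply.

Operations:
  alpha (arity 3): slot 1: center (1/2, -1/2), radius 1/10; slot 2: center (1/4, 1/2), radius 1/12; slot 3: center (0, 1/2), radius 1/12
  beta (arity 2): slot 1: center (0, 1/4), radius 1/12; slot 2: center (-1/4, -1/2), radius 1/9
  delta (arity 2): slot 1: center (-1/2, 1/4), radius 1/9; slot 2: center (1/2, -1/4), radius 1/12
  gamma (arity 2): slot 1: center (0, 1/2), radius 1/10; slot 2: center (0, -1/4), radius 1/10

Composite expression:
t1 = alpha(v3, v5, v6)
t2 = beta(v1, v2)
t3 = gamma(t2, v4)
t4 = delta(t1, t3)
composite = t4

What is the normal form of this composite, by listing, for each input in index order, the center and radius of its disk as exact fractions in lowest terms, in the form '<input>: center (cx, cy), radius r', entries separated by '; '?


Each v-disk chains the slot maps above it in delta; radii multiply.
for v3, the 2-step affine chain lands on center (-4/9, 7/36), radius 1/90
for v5, the 2-step affine chain lands on center (-17/36, 11/36), radius 1/108
for v6, the 2-step affine chain lands on center (-1/2, 11/36), radius 1/108
for v1, the 3-step affine chain lands on center (1/2, -33/160), radius 1/1440
for v2, the 3-step affine chain lands on center (239/480, -17/80), radius 1/1080
for v4, the 2-step affine chain lands on center (1/2, -13/48), radius 1/120

v1: center (1/2, -33/160), radius 1/1440; v2: center (239/480, -17/80), radius 1/1080; v3: center (-4/9, 7/36), radius 1/90; v4: center (1/2, -13/48), radius 1/120; v5: center (-17/36, 11/36), radius 1/108; v6: center (-1/2, 11/36), radius 1/108
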